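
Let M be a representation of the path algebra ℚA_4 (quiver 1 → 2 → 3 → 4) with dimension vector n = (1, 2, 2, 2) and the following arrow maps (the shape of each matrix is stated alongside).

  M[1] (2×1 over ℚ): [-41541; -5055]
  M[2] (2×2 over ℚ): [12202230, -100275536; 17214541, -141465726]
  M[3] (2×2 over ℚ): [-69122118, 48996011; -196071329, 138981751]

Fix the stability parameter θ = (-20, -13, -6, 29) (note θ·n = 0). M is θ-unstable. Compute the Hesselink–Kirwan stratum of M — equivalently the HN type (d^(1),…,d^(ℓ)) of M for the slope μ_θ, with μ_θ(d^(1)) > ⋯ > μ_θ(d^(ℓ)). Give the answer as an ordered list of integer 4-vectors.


Barcode: M ≅ I[1,4], I[2,4]. HN layers by μ_θ (4 steps, strictly decreasing):
  μ^(1)=29; μ^(2)=-6; μ^(3)=-13; μ^(4)=-20

((0, 0, 0, 2); (0, 0, 2, 0); (0, 2, 0, 0); (1, 0, 0, 0))


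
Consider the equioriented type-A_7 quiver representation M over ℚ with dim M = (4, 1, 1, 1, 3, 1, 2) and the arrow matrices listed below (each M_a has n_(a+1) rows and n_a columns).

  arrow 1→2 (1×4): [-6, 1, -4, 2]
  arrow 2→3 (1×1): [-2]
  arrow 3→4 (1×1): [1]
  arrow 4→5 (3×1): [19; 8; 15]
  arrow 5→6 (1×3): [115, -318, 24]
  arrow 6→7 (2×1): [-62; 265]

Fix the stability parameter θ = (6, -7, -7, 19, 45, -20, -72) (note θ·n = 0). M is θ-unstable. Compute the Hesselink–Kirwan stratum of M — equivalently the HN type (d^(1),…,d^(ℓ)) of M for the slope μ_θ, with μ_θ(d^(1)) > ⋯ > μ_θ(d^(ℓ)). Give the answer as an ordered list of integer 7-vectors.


Barcode: M ≅ I[1,1]^3, I[1,7], I[5,5]^2, I[7,7]. HN layers by μ_θ (4 steps, strictly decreasing):
  μ^(1)=45; μ^(2)=6; μ^(3)=-36/7; μ^(4)=-72

((0, 0, 0, 0, 2, 0, 0); (3, 0, 0, 0, 0, 0, 0); (1, 1, 1, 1, 1, 1, 1); (0, 0, 0, 0, 0, 0, 1))


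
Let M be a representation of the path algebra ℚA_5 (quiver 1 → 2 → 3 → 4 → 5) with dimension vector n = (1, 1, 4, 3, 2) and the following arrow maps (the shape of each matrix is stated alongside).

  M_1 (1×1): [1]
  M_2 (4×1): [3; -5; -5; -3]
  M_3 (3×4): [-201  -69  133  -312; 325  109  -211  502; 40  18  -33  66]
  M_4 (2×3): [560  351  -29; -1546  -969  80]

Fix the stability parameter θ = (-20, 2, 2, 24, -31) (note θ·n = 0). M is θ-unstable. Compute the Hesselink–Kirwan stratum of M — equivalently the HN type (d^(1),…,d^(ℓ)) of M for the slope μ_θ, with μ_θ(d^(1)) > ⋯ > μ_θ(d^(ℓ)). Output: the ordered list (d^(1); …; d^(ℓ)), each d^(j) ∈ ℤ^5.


Via rank(M_{q-1}∘⋯∘M_p): M ≅ I[1,5], I[3,3], I[3,4], I[3,5].
μ_θ-semistable layers: μ^(1)=24; μ^(2)=2; μ^(3)=-3/4; μ^(4)=-5/3; μ^(5)=-20

((0, 0, 0, 1, 0); (0, 0, 2, 0, 0); (0, 1, 1, 1, 1); (0, 0, 1, 1, 1); (1, 0, 0, 0, 0))


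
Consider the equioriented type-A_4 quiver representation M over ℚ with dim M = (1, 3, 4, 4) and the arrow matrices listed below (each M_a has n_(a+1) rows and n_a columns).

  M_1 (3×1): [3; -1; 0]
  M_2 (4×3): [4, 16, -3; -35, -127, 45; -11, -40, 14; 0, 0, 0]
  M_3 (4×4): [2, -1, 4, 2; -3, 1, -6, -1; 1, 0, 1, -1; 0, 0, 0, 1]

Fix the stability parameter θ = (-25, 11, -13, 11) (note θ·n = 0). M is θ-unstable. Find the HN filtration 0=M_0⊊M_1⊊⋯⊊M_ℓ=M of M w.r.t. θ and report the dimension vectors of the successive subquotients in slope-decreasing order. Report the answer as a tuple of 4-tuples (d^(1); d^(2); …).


Barcode: M ≅ I[1,4], I[2,4]^2, I[3,4]. HN layers by μ_θ (4 steps, strictly decreasing):
  μ^(1)=11; μ^(2)=-1; μ^(3)=-13; μ^(4)=-25

((0, 0, 0, 4); (0, 3, 3, 0); (0, 0, 1, 0); (1, 0, 0, 0))


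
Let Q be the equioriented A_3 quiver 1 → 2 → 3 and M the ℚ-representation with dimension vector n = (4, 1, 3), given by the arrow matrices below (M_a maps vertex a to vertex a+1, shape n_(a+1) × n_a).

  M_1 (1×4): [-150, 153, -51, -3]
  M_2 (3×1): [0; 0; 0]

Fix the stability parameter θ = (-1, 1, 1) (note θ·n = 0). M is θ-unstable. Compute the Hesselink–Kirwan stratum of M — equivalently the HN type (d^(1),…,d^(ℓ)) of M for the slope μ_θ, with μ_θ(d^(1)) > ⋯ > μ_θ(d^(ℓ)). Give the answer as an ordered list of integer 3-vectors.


Interval decomposition of M: I[1,1]^3, I[1,2], I[3,3]^3.
HN type (ℓ=2): μ^(1)=1; μ^(2)=-1

((0, 1, 3); (4, 0, 0))


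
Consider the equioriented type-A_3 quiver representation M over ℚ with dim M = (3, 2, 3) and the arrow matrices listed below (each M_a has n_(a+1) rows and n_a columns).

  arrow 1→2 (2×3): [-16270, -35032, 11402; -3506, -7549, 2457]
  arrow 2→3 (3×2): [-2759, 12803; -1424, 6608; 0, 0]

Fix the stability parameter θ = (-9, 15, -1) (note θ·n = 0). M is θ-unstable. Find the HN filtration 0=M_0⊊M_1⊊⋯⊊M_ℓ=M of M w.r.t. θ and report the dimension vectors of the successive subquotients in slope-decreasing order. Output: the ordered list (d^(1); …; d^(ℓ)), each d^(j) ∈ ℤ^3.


Barcode: M ≅ I[1,1], I[1,2], I[1,3], I[3,3]^2. HN layers by μ_θ (4 steps, strictly decreasing):
  μ^(1)=15; μ^(2)=7; μ^(3)=-1; μ^(4)=-9

((0, 1, 0); (0, 1, 1); (0, 0, 2); (3, 0, 0))


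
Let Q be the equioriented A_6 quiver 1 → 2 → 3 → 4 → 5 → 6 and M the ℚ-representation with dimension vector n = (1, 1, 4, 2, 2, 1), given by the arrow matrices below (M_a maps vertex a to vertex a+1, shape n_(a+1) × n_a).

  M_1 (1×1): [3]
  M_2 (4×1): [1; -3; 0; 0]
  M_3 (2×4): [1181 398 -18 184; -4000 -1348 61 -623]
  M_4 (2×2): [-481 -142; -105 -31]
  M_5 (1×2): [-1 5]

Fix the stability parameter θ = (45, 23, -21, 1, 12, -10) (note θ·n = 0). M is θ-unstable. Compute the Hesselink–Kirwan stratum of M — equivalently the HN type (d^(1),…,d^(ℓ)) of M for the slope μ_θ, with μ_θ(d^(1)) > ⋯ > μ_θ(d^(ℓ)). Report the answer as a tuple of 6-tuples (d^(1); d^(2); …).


Barcode: M ≅ I[1,5], I[3,3]^2, I[3,6]. HN layers by μ_θ (3 steps, strictly decreasing):
  μ^(1)=12; μ^(2)=1; μ^(3)=-21

((1, 1, 1, 1, 1, 0); (0, 0, 0, 1, 1, 1); (0, 0, 3, 0, 0, 0))


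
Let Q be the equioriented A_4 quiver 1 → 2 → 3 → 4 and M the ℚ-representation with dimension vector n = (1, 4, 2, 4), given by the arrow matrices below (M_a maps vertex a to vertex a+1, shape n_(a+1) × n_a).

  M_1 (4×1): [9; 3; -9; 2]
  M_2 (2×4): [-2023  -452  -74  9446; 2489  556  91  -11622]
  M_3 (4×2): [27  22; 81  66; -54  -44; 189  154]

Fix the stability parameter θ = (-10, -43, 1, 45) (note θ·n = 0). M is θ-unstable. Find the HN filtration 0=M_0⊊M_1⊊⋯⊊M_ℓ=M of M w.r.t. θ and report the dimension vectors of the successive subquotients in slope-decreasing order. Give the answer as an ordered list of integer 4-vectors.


Via rank(M_{q-1}∘⋯∘M_p): M ≅ I[1,4], I[2,2]^2, I[2,3], I[4,4]^3.
μ_θ-semistable layers: μ^(1)=45; μ^(2)=1; μ^(3)=-53/2; μ^(4)=-43

((0, 0, 0, 4); (0, 0, 2, 0); (1, 1, 0, 0); (0, 3, 0, 0))


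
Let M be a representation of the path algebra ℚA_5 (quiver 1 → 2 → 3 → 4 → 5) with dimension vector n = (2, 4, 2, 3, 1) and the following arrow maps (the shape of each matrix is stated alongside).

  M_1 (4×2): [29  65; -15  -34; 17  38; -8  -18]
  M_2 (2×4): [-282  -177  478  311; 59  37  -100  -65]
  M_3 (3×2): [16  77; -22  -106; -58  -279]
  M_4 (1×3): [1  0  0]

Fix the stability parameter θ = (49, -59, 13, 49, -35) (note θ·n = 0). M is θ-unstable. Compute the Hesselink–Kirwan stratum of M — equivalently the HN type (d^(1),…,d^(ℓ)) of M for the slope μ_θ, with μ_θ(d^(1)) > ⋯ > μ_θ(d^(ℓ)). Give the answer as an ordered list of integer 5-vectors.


Via rank(M_{q-1}∘⋯∘M_p): M ≅ I[1,4], I[1,5], I[2,2]^2, I[4,4].
μ_θ-semistable layers: μ^(1)=49; μ^(2)=13; μ^(3)=9; μ^(4)=-5; μ^(5)=-59

((0, 0, 0, 2, 0); (0, 0, 1, 0, 0); (0, 0, 1, 1, 1); (2, 2, 0, 0, 0); (0, 2, 0, 0, 0))


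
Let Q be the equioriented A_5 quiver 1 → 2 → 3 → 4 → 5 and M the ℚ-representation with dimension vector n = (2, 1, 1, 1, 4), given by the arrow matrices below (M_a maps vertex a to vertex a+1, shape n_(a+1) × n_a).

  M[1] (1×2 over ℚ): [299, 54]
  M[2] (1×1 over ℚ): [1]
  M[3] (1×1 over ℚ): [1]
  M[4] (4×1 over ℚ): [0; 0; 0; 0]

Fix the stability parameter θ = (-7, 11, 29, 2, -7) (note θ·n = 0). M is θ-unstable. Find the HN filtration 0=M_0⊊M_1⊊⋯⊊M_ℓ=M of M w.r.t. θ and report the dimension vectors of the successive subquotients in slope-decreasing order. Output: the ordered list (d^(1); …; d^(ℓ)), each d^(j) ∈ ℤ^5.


Via rank(M_{q-1}∘⋯∘M_p): M ≅ I[1,1], I[1,4], I[5,5]^4.
μ_θ-semistable layers: μ^(1)=31/2; μ^(2)=11; μ^(3)=-7

((0, 0, 1, 1, 0); (0, 1, 0, 0, 0); (2, 0, 0, 0, 4))


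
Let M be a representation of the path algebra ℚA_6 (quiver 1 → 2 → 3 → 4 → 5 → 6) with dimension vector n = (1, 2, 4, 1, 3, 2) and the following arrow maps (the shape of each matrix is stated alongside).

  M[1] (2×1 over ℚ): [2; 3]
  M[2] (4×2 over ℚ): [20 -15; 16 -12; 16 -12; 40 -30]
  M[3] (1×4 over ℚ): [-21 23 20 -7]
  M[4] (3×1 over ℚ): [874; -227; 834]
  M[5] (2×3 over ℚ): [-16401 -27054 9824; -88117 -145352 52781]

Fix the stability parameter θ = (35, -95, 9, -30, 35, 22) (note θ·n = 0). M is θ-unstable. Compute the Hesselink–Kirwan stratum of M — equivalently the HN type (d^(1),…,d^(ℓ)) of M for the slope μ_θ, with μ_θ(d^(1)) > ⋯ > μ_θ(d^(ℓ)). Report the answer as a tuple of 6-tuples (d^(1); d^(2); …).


Barcode: M ≅ I[1,5], I[2,2], I[3,3]^3, I[5,6]^2. HN layers by μ_θ (6 steps, strictly decreasing):
  μ^(1)=35; μ^(2)=57/2; μ^(3)=9; μ^(4)=-21/2; μ^(5)=-30; μ^(6)=-95

((0, 0, 0, 0, 1, 0); (0, 0, 0, 0, 2, 2); (0, 0, 3, 0, 0, 0); (0, 0, 1, 1, 0, 0); (1, 1, 0, 0, 0, 0); (0, 1, 0, 0, 0, 0))


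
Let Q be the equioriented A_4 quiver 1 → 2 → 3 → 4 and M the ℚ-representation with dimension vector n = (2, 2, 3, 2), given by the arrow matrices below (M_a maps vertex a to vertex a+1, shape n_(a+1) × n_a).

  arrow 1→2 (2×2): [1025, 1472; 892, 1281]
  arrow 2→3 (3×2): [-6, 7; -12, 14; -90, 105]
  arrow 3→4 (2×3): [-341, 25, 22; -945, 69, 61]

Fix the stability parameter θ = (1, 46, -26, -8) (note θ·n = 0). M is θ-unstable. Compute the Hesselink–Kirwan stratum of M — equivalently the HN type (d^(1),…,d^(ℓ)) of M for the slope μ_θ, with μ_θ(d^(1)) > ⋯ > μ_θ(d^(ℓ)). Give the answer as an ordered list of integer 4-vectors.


Barcode: M ≅ I[1,2], I[1,4], I[3,3], I[3,4]. HN layers by μ_θ (5 steps, strictly decreasing):
  μ^(1)=46; μ^(2)=4; μ^(3)=1; μ^(4)=-8; μ^(5)=-26

((0, 1, 0, 0); (0, 1, 1, 1); (2, 0, 0, 0); (0, 0, 0, 1); (0, 0, 2, 0))


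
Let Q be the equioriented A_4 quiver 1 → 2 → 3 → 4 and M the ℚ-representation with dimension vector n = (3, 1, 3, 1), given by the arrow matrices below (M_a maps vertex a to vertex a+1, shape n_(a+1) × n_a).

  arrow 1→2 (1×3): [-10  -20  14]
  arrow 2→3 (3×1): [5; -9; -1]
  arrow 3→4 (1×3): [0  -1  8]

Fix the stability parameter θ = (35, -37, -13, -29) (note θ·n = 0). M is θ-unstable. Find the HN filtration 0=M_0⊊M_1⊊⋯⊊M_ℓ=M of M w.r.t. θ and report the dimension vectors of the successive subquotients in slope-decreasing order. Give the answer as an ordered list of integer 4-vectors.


Barcode: M ≅ I[1,1]^2, I[1,4], I[3,3]^2. HN layers by μ_θ (3 steps, strictly decreasing):
  μ^(1)=35; μ^(2)=-11; μ^(3)=-13

((2, 0, 0, 0); (1, 1, 1, 1); (0, 0, 2, 0))


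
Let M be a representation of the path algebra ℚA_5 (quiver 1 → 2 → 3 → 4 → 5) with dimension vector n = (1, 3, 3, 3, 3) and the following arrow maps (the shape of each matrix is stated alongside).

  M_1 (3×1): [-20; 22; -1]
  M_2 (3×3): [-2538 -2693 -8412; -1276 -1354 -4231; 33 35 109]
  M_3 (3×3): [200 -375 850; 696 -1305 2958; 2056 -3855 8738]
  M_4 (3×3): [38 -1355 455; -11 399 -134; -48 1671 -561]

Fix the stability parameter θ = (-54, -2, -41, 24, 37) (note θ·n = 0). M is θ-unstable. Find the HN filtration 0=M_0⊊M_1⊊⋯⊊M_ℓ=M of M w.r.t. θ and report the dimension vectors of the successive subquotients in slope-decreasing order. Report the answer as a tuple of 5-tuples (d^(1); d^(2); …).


Interval decomposition of M: I[1,4], I[2,3]^2, I[4,5]^2, I[5,5].
HN type (ℓ=4): μ^(1)=37; μ^(2)=24; μ^(3)=-43/2; μ^(4)=-54

((0, 0, 0, 0, 3); (0, 0, 0, 3, 0); (0, 3, 3, 0, 0); (1, 0, 0, 0, 0))


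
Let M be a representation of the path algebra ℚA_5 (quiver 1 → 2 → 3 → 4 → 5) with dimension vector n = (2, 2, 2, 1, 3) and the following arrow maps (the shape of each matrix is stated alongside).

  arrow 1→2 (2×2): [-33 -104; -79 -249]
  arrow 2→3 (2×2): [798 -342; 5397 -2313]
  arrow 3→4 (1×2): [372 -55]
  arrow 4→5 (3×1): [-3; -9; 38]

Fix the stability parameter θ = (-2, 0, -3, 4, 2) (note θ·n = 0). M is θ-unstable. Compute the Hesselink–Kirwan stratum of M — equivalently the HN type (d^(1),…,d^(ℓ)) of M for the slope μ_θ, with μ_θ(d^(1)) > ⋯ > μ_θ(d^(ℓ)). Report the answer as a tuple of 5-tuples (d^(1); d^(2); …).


Interval decomposition of M: I[1,2], I[1,5], I[3,3], I[5,5]^2.
HN type (ℓ=6): μ^(1)=3; μ^(2)=2; μ^(3)=0; μ^(4)=-3/2; μ^(5)=-2; μ^(6)=-3

((0, 0, 0, 1, 1); (0, 0, 0, 0, 2); (0, 1, 0, 0, 0); (0, 1, 1, 0, 0); (2, 0, 0, 0, 0); (0, 0, 1, 0, 0))


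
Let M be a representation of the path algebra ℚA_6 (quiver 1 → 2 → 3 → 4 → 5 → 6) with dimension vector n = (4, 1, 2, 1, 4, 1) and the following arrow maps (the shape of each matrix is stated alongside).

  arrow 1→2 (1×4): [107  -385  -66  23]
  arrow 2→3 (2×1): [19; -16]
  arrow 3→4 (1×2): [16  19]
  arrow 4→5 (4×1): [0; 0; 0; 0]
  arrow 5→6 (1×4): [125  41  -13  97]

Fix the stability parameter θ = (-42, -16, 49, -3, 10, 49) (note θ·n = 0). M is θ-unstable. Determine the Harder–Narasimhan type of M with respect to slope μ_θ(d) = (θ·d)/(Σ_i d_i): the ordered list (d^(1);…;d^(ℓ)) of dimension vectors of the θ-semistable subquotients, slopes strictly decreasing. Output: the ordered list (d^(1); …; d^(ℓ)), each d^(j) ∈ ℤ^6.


Interval decomposition of M: I[1,1]^3, I[1,3], I[3,4], I[5,5]^3, I[5,6].
HN type (ℓ=5): μ^(1)=49; μ^(2)=23; μ^(3)=10; μ^(4)=-16; μ^(5)=-42

((0, 0, 1, 0, 0, 1); (0, 0, 1, 1, 0, 0); (0, 0, 0, 0, 4, 0); (0, 1, 0, 0, 0, 0); (4, 0, 0, 0, 0, 0))


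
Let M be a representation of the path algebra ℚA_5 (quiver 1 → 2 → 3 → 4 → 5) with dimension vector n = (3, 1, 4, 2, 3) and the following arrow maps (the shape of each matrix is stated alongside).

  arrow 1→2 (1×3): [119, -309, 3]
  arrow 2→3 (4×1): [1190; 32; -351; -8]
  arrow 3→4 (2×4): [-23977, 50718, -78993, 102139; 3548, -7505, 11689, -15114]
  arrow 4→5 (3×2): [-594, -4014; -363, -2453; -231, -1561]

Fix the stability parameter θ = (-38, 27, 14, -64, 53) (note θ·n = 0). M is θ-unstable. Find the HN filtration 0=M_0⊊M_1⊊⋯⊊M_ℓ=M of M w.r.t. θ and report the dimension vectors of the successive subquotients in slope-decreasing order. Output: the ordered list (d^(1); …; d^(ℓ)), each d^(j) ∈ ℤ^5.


Interval decomposition of M: I[1,1]^2, I[1,4], I[3,3]^2, I[3,5], I[5,5]^2.
HN type (ℓ=5): μ^(1)=53; μ^(2)=14; μ^(3)=-23/3; μ^(4)=-25; μ^(5)=-38

((0, 0, 0, 0, 3); (0, 0, 2, 0, 0); (0, 1, 1, 1, 0); (0, 0, 1, 1, 0); (3, 0, 0, 0, 0))


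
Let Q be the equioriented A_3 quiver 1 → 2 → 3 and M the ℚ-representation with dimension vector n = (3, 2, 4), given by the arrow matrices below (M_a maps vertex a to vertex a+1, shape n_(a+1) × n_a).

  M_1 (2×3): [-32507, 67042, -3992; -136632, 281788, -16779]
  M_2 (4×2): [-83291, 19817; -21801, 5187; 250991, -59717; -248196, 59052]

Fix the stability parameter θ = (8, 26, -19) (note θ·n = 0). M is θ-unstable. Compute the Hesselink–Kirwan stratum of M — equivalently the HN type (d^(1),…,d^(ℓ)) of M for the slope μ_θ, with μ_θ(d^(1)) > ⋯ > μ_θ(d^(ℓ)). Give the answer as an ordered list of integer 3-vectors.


Via rank(M_{q-1}∘⋯∘M_p): M ≅ I[1,1], I[1,2], I[1,3], I[3,3]^3.
μ_θ-semistable layers: μ^(1)=26; μ^(2)=8; μ^(3)=5; μ^(4)=-19

((0, 1, 0); (2, 0, 0); (1, 1, 1); (0, 0, 3))


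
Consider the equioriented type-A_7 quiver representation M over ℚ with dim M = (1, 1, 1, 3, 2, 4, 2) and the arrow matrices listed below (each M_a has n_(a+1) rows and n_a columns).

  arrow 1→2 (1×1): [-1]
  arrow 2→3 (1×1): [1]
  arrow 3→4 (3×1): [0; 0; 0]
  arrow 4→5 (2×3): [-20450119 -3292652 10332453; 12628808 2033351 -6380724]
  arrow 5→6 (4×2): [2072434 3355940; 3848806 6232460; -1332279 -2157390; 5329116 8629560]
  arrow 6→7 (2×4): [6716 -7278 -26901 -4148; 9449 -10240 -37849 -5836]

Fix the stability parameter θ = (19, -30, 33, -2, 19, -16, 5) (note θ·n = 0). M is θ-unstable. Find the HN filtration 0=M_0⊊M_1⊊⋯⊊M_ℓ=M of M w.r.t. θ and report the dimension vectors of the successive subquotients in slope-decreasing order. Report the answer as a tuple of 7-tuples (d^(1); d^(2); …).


Via rank(M_{q-1}∘⋯∘M_p): M ≅ I[1,3], I[4,4], I[4,5], I[4,7], I[6,6]^2, I[6,7].
μ_θ-semistable layers: μ^(1)=33; μ^(2)=19; μ^(3)=5; μ^(4)=3/2; μ^(5)=-2; μ^(6)=-11/2; μ^(7)=-16

((0, 0, 1, 0, 0, 0, 0); (0, 0, 0, 0, 1, 0, 0); (0, 0, 0, 0, 0, 0, 2); (0, 0, 0, 0, 1, 1, 0); (0, 0, 0, 3, 0, 0, 0); (1, 1, 0, 0, 0, 0, 0); (0, 0, 0, 0, 0, 3, 0))


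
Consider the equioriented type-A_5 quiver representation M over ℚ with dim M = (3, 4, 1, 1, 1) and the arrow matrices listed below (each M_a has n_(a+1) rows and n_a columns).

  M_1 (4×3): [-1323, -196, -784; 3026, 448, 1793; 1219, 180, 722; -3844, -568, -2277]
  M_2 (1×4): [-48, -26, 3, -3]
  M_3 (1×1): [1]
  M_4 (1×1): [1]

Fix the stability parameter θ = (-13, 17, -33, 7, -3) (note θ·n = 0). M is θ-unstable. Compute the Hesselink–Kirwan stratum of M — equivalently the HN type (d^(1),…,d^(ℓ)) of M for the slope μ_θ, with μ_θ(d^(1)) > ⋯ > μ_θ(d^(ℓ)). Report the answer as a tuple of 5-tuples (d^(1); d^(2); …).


Interval decomposition of M: I[1,1], I[1,2], I[1,5], I[2,2]^2.
HN type (ℓ=4): μ^(1)=17; μ^(2)=2; μ^(3)=-8; μ^(4)=-13

((0, 3, 0, 0, 0); (0, 0, 0, 1, 1); (0, 1, 1, 0, 0); (3, 0, 0, 0, 0))


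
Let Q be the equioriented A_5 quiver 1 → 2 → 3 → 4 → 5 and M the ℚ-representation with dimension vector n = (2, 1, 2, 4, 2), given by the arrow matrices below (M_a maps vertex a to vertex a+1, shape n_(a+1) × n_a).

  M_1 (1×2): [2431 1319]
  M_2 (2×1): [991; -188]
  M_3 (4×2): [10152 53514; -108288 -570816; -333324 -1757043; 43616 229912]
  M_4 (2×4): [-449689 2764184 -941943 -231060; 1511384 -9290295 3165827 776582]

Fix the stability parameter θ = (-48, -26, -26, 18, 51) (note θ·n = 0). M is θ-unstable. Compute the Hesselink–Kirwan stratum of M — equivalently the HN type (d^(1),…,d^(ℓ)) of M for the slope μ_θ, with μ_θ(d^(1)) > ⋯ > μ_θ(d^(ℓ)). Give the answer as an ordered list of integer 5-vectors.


Via rank(M_{q-1}∘⋯∘M_p): M ≅ I[1,1], I[1,3], I[3,5], I[4,4]^2, I[4,5].
μ_θ-semistable layers: μ^(1)=51; μ^(2)=18; μ^(3)=-26; μ^(4)=-48

((0, 0, 0, 0, 2); (0, 0, 0, 4, 0); (0, 1, 2, 0, 0); (2, 0, 0, 0, 0))


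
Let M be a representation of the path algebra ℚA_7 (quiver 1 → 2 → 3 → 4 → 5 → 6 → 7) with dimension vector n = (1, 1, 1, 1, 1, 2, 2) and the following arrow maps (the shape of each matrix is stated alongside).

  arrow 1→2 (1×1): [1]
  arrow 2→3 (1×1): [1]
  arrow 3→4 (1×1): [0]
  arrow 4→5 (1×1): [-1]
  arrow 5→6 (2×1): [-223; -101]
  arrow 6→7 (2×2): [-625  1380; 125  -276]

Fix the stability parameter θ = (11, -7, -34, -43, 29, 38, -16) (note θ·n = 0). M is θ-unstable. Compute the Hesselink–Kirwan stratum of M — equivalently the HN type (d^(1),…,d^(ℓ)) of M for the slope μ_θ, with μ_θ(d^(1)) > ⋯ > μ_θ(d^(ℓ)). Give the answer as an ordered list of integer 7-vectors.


Via rank(M_{q-1}∘⋯∘M_p): M ≅ I[1,3], I[4,7], I[6,6], I[7,7].
μ_θ-semistable layers: μ^(1)=38; μ^(2)=17; μ^(3)=-10; μ^(4)=-16; μ^(5)=-43

((0, 0, 0, 0, 0, 1, 0); (0, 0, 0, 0, 1, 1, 1); (1, 1, 1, 0, 0, 0, 0); (0, 0, 0, 0, 0, 0, 1); (0, 0, 0, 1, 0, 0, 0))


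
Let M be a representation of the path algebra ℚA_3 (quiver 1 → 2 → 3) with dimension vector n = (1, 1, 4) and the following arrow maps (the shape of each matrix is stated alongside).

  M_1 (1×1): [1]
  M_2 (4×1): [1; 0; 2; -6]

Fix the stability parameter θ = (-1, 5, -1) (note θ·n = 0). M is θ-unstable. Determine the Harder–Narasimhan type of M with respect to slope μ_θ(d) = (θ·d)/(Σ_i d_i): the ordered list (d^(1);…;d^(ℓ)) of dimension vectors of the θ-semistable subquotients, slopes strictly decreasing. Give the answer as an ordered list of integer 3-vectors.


Via rank(M_{q-1}∘⋯∘M_p): M ≅ I[1,3], I[3,3]^3.
μ_θ-semistable layers: μ^(1)=2; μ^(2)=-1

((0, 1, 1); (1, 0, 3))


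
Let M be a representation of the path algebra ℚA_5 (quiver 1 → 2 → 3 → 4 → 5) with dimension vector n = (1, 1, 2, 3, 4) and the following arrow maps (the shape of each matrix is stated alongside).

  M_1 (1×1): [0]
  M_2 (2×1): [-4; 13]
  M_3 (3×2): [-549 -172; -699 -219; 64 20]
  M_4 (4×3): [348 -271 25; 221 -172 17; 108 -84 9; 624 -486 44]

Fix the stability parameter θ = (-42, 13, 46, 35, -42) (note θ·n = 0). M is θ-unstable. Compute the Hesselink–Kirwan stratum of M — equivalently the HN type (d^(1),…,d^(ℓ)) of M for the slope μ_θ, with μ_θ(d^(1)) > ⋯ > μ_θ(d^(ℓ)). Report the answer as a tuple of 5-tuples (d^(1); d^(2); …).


Via rank(M_{q-1}∘⋯∘M_p): M ≅ I[1,1], I[2,5], I[3,5], I[4,5], I[5,5].
μ_θ-semistable layers: μ^(1)=13; μ^(2)=-7/2; μ^(3)=-42

((0, 1, 2, 2, 2); (0, 0, 0, 1, 1); (1, 0, 0, 0, 1))


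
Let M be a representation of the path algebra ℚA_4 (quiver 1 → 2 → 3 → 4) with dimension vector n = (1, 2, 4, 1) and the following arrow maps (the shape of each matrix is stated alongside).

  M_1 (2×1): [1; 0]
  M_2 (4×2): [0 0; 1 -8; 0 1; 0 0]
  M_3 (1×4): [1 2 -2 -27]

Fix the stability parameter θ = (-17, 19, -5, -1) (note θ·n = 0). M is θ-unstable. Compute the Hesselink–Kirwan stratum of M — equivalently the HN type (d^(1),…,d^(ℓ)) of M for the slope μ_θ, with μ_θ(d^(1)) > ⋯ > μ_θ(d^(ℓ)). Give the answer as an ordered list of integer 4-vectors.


Interval decomposition of M: I[1,4], I[2,3], I[3,3]^2.
HN type (ℓ=4): μ^(1)=7; μ^(2)=13/3; μ^(3)=-5; μ^(4)=-17

((0, 1, 1, 0); (0, 1, 1, 1); (0, 0, 2, 0); (1, 0, 0, 0))


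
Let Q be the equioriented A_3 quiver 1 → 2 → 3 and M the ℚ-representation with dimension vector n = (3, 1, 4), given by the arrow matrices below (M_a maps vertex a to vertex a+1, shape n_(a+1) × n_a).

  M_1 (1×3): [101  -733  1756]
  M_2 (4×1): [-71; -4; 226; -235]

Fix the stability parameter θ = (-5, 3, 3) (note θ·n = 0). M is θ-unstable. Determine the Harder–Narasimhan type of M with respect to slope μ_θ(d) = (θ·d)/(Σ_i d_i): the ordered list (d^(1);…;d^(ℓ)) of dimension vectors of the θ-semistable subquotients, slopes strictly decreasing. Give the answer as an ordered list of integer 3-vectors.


Via rank(M_{q-1}∘⋯∘M_p): M ≅ I[1,1]^2, I[1,3], I[3,3]^3.
μ_θ-semistable layers: μ^(1)=3; μ^(2)=-5

((0, 1, 4); (3, 0, 0))


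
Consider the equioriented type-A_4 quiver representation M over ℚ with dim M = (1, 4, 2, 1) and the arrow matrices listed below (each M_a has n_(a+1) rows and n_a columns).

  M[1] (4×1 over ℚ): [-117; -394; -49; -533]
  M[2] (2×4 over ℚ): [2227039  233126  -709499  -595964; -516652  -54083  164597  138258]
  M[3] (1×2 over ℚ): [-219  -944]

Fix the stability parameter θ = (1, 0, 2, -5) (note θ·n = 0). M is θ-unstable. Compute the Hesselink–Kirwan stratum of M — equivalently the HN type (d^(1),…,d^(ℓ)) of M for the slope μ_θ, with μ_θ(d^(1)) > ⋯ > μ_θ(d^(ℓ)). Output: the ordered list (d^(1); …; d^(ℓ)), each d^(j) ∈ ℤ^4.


Via rank(M_{q-1}∘⋯∘M_p): M ≅ I[1,3], I[2,2]^2, I[2,4].
μ_θ-semistable layers: μ^(1)=2; μ^(2)=1/2; μ^(3)=0; μ^(4)=-1

((0, 0, 1, 0); (1, 1, 0, 0); (0, 2, 0, 0); (0, 1, 1, 1))


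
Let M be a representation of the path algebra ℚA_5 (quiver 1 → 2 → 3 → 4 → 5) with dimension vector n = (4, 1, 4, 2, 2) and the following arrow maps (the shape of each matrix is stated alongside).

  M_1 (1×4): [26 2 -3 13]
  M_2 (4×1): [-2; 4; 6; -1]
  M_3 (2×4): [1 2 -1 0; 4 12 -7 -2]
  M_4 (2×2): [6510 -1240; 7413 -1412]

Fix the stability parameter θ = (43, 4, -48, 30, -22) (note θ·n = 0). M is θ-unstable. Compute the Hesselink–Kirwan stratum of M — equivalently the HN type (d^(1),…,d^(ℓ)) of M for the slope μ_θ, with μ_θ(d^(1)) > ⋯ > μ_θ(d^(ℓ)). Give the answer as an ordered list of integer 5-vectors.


Interval decomposition of M: I[1,1]^3, I[1,3], I[3,3], I[3,4], I[3,5], I[5,5].
HN type (ℓ=6): μ^(1)=43; μ^(2)=30; μ^(3)=4; μ^(4)=-1/3; μ^(5)=-22; μ^(6)=-48

((3, 0, 0, 0, 0); (0, 0, 0, 1, 0); (0, 0, 0, 1, 1); (1, 1, 1, 0, 0); (0, 0, 0, 0, 1); (0, 0, 3, 0, 0))


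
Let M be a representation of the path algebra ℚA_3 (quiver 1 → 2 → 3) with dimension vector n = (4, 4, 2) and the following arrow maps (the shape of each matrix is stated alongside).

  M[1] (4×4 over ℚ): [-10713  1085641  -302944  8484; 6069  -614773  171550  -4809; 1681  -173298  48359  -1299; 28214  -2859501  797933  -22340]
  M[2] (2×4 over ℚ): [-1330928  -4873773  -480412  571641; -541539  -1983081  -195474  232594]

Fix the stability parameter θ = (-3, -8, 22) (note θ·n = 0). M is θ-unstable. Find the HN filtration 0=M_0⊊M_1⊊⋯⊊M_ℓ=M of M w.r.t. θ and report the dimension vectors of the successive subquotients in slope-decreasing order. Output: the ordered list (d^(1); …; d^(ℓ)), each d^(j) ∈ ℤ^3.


Via rank(M_{q-1}∘⋯∘M_p): M ≅ I[1,2]^2, I[1,3]^2.
μ_θ-semistable layers: μ^(1)=22; μ^(2)=-11/2

((0, 0, 2); (4, 4, 0))


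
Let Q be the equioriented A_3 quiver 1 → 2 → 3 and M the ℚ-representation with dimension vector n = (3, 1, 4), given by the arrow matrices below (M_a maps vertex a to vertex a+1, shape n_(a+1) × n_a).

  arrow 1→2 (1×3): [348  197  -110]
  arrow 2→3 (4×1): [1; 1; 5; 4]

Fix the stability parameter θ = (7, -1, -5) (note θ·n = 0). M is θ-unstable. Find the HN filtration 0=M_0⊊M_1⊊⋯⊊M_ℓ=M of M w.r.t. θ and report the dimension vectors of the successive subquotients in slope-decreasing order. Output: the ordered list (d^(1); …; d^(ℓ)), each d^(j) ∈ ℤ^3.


Interval decomposition of M: I[1,1]^2, I[1,3], I[3,3]^3.
HN type (ℓ=3): μ^(1)=7; μ^(2)=1/3; μ^(3)=-5

((2, 0, 0); (1, 1, 1); (0, 0, 3))


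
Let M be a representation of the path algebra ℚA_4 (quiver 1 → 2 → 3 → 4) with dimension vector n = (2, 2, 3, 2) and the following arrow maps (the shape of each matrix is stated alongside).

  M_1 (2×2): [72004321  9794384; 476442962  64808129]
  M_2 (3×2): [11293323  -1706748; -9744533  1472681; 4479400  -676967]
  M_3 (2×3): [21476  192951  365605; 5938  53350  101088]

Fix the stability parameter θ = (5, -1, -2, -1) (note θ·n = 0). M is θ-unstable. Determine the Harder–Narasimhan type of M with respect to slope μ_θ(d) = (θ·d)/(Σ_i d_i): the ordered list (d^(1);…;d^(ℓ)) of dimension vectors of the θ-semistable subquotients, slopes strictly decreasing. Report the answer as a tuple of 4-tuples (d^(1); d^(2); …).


Interval decomposition of M: I[1,4]^2, I[3,3].
HN type (ℓ=2): μ^(1)=1/4; μ^(2)=-2

((2, 2, 2, 2); (0, 0, 1, 0))


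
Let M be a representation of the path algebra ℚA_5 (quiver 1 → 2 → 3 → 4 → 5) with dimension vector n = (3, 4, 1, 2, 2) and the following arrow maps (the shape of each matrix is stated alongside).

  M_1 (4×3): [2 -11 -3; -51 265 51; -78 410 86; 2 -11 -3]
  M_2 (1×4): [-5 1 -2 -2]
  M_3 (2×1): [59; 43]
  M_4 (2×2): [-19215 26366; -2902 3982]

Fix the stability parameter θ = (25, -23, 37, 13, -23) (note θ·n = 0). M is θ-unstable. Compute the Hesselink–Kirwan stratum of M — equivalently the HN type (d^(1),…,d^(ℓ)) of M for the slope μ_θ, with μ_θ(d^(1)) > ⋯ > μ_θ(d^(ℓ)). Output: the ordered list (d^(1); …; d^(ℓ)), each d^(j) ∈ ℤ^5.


Interval decomposition of M: I[1,2]^2, I[1,5], I[2,2], I[4,5].
HN type (ℓ=4): μ^(1)=9; μ^(2)=1; μ^(3)=-5; μ^(4)=-23

((0, 0, 1, 1, 1); (3, 3, 0, 0, 0); (0, 0, 0, 1, 1); (0, 1, 0, 0, 0))


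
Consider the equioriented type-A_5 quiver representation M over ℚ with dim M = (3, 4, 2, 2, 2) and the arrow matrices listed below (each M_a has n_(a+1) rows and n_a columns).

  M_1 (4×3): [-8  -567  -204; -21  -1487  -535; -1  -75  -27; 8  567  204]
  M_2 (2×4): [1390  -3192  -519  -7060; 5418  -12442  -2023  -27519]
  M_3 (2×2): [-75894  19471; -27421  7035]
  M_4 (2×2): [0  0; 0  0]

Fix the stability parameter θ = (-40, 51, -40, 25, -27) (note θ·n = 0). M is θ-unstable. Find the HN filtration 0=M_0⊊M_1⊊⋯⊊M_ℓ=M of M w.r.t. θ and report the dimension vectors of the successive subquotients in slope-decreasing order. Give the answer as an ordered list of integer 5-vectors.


Via rank(M_{q-1}∘⋯∘M_p): M ≅ I[1,1], I[1,4]^2, I[2,2]^2, I[5,5]^2.
μ_θ-semistable layers: μ^(1)=51; μ^(2)=25; μ^(3)=11/2; μ^(4)=-27; μ^(5)=-40

((0, 2, 0, 0, 0); (0, 0, 0, 2, 0); (0, 2, 2, 0, 0); (0, 0, 0, 0, 2); (3, 0, 0, 0, 0))


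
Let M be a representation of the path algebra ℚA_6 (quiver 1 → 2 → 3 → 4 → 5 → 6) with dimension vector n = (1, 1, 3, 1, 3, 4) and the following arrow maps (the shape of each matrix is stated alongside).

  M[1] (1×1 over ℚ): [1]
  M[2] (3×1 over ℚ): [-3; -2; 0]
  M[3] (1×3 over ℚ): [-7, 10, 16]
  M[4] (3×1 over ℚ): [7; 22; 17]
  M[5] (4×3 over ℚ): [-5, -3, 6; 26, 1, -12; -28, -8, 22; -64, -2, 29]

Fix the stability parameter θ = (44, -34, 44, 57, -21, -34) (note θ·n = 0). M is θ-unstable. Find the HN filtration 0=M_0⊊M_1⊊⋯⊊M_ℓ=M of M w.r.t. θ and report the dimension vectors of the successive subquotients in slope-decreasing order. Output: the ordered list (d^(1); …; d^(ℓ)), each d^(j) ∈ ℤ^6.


Via rank(M_{q-1}∘⋯∘M_p): M ≅ I[1,6], I[3,3]^2, I[5,6]^2, I[6,6].
μ_θ-semistable layers: μ^(1)=44; μ^(2)=23/2; μ^(3)=5; μ^(4)=-55/2; μ^(5)=-34

((0, 0, 2, 0, 0, 0); (0, 0, 1, 1, 1, 1); (1, 1, 0, 0, 0, 0); (0, 0, 0, 0, 2, 2); (0, 0, 0, 0, 0, 1))


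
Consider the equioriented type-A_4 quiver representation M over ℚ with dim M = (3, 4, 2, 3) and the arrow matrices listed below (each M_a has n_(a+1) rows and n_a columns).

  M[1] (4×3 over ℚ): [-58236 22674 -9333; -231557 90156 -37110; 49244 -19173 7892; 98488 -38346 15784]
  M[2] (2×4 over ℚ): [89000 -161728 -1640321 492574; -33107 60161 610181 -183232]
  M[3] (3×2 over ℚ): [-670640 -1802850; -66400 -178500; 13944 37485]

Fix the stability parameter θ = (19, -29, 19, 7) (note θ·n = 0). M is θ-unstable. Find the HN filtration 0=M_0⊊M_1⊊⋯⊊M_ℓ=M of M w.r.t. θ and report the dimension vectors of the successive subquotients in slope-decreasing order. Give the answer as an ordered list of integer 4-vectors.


Via rank(M_{q-1}∘⋯∘M_p): M ≅ I[1,2], I[1,3], I[1,4], I[2,2], I[4,4]^2.
μ_θ-semistable layers: μ^(1)=19; μ^(2)=13; μ^(3)=7; μ^(4)=-5; μ^(5)=-29

((0, 0, 1, 0); (0, 0, 1, 1); (0, 0, 0, 2); (3, 3, 0, 0); (0, 1, 0, 0))


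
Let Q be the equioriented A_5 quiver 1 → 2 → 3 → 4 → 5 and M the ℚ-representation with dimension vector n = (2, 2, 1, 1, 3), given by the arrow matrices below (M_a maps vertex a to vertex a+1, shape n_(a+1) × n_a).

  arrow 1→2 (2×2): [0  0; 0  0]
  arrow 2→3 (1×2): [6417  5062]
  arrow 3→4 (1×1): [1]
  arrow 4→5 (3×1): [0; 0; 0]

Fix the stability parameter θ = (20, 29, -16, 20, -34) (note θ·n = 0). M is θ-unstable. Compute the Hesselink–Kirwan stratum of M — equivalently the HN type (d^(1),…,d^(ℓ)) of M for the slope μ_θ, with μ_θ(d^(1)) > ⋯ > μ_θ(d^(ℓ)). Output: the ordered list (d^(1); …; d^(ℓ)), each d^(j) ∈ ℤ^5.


Interval decomposition of M: I[1,1]^2, I[2,2], I[2,4], I[5,5]^3.
HN type (ℓ=4): μ^(1)=29; μ^(2)=20; μ^(3)=13/2; μ^(4)=-34

((0, 1, 0, 0, 0); (2, 0, 0, 1, 0); (0, 1, 1, 0, 0); (0, 0, 0, 0, 3))


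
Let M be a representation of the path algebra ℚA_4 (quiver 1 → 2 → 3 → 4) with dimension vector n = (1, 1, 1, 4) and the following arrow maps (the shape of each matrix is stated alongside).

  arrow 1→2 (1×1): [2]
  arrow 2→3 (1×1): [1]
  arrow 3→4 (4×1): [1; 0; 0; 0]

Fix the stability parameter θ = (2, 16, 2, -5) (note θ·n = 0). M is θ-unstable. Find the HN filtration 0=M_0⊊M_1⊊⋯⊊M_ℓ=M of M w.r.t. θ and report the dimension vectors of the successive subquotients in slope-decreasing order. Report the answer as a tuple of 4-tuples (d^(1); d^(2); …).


Barcode: M ≅ I[1,4], I[4,4]^3. HN layers by μ_θ (3 steps, strictly decreasing):
  μ^(1)=13/3; μ^(2)=2; μ^(3)=-5

((0, 1, 1, 1); (1, 0, 0, 0); (0, 0, 0, 3))


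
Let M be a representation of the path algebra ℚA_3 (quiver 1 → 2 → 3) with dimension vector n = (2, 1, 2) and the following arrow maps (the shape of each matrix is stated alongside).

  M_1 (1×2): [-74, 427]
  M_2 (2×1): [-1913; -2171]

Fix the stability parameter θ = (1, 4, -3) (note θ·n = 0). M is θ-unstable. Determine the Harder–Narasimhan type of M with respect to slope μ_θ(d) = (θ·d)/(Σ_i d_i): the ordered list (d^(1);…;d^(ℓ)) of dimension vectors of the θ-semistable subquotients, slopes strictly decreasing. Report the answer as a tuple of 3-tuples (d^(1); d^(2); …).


Interval decomposition of M: I[1,1], I[1,3], I[3,3].
HN type (ℓ=3): μ^(1)=1; μ^(2)=2/3; μ^(3)=-3

((1, 0, 0); (1, 1, 1); (0, 0, 1))


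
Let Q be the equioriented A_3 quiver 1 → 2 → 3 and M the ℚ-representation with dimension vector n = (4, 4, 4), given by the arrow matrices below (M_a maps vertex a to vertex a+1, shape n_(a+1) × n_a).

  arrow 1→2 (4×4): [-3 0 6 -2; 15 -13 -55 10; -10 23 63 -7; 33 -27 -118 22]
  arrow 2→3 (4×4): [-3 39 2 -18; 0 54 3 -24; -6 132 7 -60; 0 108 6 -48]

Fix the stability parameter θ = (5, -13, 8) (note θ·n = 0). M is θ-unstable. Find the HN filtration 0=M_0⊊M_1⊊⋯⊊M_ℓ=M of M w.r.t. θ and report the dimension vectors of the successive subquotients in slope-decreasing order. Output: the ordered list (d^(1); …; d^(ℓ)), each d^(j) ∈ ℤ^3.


Via rank(M_{q-1}∘⋯∘M_p): M ≅ I[1,2]^2, I[1,3]^2, I[3,3]^2.
μ_θ-semistable layers: μ^(1)=8; μ^(2)=-4

((0, 0, 4); (4, 4, 0))


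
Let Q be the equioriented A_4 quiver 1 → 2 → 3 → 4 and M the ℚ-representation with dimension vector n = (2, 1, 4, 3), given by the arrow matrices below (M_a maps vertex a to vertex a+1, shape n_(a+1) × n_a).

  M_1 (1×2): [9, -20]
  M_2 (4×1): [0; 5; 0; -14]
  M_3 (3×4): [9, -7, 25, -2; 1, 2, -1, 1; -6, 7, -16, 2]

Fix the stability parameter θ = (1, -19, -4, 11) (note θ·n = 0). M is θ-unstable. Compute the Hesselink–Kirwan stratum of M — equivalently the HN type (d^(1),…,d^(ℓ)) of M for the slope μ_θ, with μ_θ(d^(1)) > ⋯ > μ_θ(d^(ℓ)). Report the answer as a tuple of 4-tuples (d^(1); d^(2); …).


Via rank(M_{q-1}∘⋯∘M_p): M ≅ I[1,1], I[1,4], I[3,3], I[3,4]^2.
μ_θ-semistable layers: μ^(1)=11; μ^(2)=1; μ^(3)=-4; μ^(4)=-9

((0, 0, 0, 3); (1, 0, 0, 0); (0, 0, 4, 0); (1, 1, 0, 0))


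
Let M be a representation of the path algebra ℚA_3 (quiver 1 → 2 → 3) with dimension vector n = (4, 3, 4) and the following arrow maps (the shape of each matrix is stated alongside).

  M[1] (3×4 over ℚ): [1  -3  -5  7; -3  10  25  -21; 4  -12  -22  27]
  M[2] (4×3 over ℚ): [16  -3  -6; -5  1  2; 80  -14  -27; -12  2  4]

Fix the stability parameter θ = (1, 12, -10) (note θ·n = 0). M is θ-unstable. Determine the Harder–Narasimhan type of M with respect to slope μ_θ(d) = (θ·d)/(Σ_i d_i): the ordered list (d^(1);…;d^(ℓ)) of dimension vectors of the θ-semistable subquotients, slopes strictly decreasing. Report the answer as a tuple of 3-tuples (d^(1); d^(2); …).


Via rank(M_{q-1}∘⋯∘M_p): M ≅ I[1,1], I[1,3]^3, I[3,3].
μ_θ-semistable layers: μ^(1)=1; μ^(2)=-10

((4, 3, 3); (0, 0, 1))


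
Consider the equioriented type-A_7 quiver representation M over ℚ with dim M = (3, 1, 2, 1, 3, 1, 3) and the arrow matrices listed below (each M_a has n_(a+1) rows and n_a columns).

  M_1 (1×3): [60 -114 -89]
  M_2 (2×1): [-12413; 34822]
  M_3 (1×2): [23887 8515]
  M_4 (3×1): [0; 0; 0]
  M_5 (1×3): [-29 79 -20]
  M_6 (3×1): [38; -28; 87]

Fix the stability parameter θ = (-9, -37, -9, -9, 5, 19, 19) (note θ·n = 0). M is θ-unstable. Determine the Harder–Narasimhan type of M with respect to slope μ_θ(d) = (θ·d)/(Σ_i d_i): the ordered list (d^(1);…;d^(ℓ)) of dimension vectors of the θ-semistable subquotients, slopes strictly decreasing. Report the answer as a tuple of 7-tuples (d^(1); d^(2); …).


Barcode: M ≅ I[1,1]^2, I[1,4], I[3,3], I[5,5]^2, I[5,7], I[7,7]^2. HN layers by μ_θ (4 steps, strictly decreasing):
  μ^(1)=19; μ^(2)=5; μ^(3)=-9; μ^(4)=-23

((0, 0, 0, 0, 0, 1, 3); (0, 0, 0, 0, 3, 0, 0); (2, 0, 2, 1, 0, 0, 0); (1, 1, 0, 0, 0, 0, 0))


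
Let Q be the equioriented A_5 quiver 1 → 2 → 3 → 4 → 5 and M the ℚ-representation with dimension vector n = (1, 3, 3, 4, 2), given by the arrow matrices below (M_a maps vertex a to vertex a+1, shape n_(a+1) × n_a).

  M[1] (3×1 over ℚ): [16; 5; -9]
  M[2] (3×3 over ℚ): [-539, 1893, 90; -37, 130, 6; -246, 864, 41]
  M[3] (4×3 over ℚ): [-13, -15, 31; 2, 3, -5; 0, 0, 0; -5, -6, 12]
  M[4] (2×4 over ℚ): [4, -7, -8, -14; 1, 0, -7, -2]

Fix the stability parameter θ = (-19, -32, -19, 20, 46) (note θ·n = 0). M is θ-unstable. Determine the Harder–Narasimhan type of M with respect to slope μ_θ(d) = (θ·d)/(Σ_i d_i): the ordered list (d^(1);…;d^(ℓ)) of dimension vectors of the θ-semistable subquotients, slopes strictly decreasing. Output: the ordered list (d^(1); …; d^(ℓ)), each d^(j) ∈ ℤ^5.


Barcode: M ≅ I[1,5], I[2,3], I[2,5], I[4,4]^2. HN layers by μ_θ (5 steps, strictly decreasing):
  μ^(1)=46; μ^(2)=20; μ^(3)=-19; μ^(4)=-51/2; μ^(5)=-32

((0, 0, 0, 0, 2); (0, 0, 0, 4, 0); (0, 0, 3, 0, 0); (1, 1, 0, 0, 0); (0, 2, 0, 0, 0))


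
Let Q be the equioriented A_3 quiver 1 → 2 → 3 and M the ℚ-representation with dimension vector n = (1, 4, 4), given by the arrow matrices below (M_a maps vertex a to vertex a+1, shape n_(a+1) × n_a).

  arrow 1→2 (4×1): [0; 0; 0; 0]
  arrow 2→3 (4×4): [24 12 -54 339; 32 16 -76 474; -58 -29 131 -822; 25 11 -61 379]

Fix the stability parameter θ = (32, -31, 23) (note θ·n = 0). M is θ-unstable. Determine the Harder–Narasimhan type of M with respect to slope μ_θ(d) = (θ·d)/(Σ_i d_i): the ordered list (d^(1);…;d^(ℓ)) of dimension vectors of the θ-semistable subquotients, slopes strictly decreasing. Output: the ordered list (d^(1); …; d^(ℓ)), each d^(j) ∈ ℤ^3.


Via rank(M_{q-1}∘⋯∘M_p): M ≅ I[1,1], I[2,2], I[2,3]^3, I[3,3].
μ_θ-semistable layers: μ^(1)=32; μ^(2)=23; μ^(3)=-31

((1, 0, 0); (0, 0, 4); (0, 4, 0))


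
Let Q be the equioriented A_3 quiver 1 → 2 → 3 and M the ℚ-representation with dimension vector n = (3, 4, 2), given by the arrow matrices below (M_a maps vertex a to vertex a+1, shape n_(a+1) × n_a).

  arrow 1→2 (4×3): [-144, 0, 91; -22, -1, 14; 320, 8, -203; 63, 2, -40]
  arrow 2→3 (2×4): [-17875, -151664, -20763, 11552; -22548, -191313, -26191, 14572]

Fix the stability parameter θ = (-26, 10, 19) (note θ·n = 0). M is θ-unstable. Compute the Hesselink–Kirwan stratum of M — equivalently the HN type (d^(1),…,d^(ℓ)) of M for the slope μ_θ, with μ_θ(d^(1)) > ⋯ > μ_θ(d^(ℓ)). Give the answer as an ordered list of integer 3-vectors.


Interval decomposition of M: I[1,2]^2, I[1,3], I[2,3].
HN type (ℓ=3): μ^(1)=19; μ^(2)=10; μ^(3)=-26

((0, 0, 2); (0, 4, 0); (3, 0, 0))


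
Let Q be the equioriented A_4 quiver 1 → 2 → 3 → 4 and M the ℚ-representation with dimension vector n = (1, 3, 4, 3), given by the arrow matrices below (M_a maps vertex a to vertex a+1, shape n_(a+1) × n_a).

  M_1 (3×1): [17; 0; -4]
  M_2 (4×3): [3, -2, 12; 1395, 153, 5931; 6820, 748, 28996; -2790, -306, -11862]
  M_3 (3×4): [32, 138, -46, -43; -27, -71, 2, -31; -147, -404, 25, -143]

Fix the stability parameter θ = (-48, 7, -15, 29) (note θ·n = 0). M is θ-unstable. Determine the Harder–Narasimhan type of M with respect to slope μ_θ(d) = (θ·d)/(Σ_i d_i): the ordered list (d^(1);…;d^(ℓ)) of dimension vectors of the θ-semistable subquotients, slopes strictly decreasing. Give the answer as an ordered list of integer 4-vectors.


Via rank(M_{q-1}∘⋯∘M_p): M ≅ I[1,4], I[2,2], I[2,4], I[3,3], I[3,4].
μ_θ-semistable layers: μ^(1)=29; μ^(2)=7; μ^(3)=-4; μ^(4)=-15; μ^(5)=-48

((0, 0, 0, 3); (0, 1, 0, 0); (0, 2, 2, 0); (0, 0, 2, 0); (1, 0, 0, 0))
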